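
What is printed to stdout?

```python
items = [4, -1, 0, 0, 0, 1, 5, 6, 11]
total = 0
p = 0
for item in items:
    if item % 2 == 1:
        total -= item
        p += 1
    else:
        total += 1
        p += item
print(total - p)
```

-25

item=4: not odd, total = 0+1 = 1; p=4
item=-1: odd, total = 1-(-1) = 2; p=5
item=0: not odd, total = 2+1 = 3; p=5
item=0: not odd, total = 3+1 = 4; p=5
item=0: not odd, total = 4+1 = 5; p=5
item=1: odd, total = 5-1 = 4; p=6
item=5: odd, total = 4-5 = -1; p=7
item=6: not odd, total = (-1)+1 = 0; p=13
item=11: odd, total = 0-11 = -11; p=14
total-p = (-11)-14 = -25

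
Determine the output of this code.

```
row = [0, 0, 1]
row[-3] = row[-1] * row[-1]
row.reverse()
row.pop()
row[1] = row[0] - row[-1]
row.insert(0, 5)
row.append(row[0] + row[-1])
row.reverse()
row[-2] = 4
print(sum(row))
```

row[-3] = row[-1]*row[-1] = 1*1 = 1 → [1, 0, 1]
reverse → [1, 0, 1]
pop() removes 1 → [1, 0]
row[1] = row[0]-row[-1] = 1-0 = 1 → [1, 1]
insert 5 at 0 → [5, 1, 1]
append row[0]+row[-1] = 5+1 = 6 → [5, 1, 1, 6]
reverse → [6, 1, 1, 5]
row[-2] = 4 → [6, 1, 4, 5]
sum = 16

16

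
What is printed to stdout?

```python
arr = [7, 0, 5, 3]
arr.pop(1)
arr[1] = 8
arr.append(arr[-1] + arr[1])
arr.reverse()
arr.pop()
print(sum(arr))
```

22

pop(1) removes 0 → [7, 5, 3]
arr[1] = 8 → [7, 8, 3]
append arr[-1]+arr[1] = 3+8 = 11 → [7, 8, 3, 11]
reverse → [11, 3, 8, 7]
pop() removes 7 → [11, 3, 8]
sum = 22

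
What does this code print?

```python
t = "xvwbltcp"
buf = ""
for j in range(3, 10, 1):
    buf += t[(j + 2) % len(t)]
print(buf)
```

j=3: add t[5]='t' → 't'
j=4: add t[6]='c' → 'tc'
j=5: add t[7]='p' → 'tcp'
j=6: add t[0]='x' → 'tcpx'
j=7: add t[1]='v' → 'tcpxv'
j=8: add t[2]='w' → 'tcpxvw'
j=9: add t[3]='b' → 'tcpxvwb'

tcpxvwb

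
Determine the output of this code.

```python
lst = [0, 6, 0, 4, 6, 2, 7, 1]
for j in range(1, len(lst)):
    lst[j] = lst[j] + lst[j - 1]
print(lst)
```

j=1: lst[1] = 6+0 = 6 → [0, 6, 0, 4, 6, 2, 7, 1]
j=2: lst[2] = 0+6 = 6 → [0, 6, 6, 4, 6, 2, 7, 1]
j=3: lst[3] = 4+6 = 10 → [0, 6, 6, 10, 6, 2, 7, 1]
j=4: lst[4] = 6+10 = 16 → [0, 6, 6, 10, 16, 2, 7, 1]
j=5: lst[5] = 2+16 = 18 → [0, 6, 6, 10, 16, 18, 7, 1]
j=6: lst[6] = 7+18 = 25 → [0, 6, 6, 10, 16, 18, 25, 1]
j=7: lst[7] = 1+25 = 26 → [0, 6, 6, 10, 16, 18, 25, 26]

[0, 6, 6, 10, 16, 18, 25, 26]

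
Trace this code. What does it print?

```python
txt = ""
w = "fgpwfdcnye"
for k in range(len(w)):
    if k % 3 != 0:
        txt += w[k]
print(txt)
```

k=0: skip
k=1: add 'g' → 'g'
k=2: add 'p' → 'gp'
k=3: skip
k=4: add 'f' → 'gpf'
k=5: add 'd' → 'gpfd'
k=6: skip
k=7: add 'n' → 'gpfdn'
k=8: add 'y' → 'gpfdny'
k=9: skip

gpfdny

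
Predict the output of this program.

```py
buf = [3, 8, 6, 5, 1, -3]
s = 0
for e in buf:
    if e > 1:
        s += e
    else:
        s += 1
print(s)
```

24

e=3: >1, s = 0+3 = 3
e=8: >1, s = 3+8 = 11
e=6: >1, s = 11+6 = 17
e=5: >1, s = 17+5 = 22
e=1: not >1, s = 22+1 = 23
e=-3: not >1, s = 23+1 = 24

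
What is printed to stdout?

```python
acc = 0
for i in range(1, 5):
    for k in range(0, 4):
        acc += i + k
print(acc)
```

i=1,k=0: acc = 0+1 = 1
i=1,k=1: acc = 1+2 = 3
i=1,k=2: acc = 3+3 = 6
i=1,k=3: acc = 6+4 = 10
i=2,k=0: acc = 10+2 = 12
i=2,k=1: acc = 12+3 = 15
i=2,k=2: acc = 15+4 = 19
i=2,k=3: acc = 19+5 = 24
i=3,k=0: acc = 24+3 = 27
i=3,k=1: acc = 27+4 = 31
i=3,k=2: acc = 31+5 = 36
i=3,k=3: acc = 36+6 = 42
i=4,k=0: acc = 42+4 = 46
i=4,k=1: acc = 46+5 = 51
i=4,k=2: acc = 51+6 = 57
i=4,k=3: acc = 57+7 = 64

64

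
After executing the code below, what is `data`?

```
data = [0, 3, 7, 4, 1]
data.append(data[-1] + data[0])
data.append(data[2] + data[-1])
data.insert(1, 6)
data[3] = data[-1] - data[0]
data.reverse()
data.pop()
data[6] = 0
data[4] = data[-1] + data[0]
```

append data[-1]+data[0] = 1+0 = 1 → [0, 3, 7, 4, 1, 1]
append data[2]+data[-1] = 7+1 = 8 → [0, 3, 7, 4, 1, 1, 8]
insert 6 at 1 → [0, 6, 3, 7, 4, 1, 1, 8]
data[3] = data[-1]-data[0] = 8-0 = 8 → [0, 6, 3, 8, 4, 1, 1, 8]
reverse → [8, 1, 1, 4, 8, 3, 6, 0]
pop() removes 0 → [8, 1, 1, 4, 8, 3, 6]
data[6] = 0 → [8, 1, 1, 4, 8, 3, 0]
data[4] = data[-1]+data[0] = 0+8 = 8 → [8, 1, 1, 4, 8, 3, 0]

[8, 1, 1, 4, 8, 3, 0]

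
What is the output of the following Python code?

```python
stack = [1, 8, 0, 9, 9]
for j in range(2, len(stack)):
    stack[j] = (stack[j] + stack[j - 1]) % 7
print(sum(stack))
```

j=2: stack[2] = (0+8)%7 = 1 → [1, 8, 1, 9, 9]
j=3: stack[3] = (9+1)%7 = 3 → [1, 8, 1, 3, 9]
j=4: stack[4] = (9+3)%7 = 5 → [1, 8, 1, 3, 5]
sum = 18

18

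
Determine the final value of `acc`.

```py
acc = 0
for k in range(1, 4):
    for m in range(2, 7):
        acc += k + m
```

k=1,m=2: acc = 0+3 = 3
k=1,m=3: acc = 3+4 = 7
k=1,m=4: acc = 7+5 = 12
k=1,m=5: acc = 12+6 = 18
k=1,m=6: acc = 18+7 = 25
k=2,m=2: acc = 25+4 = 29
k=2,m=3: acc = 29+5 = 34
k=2,m=4: acc = 34+6 = 40
k=2,m=5: acc = 40+7 = 47
k=2,m=6: acc = 47+8 = 55
k=3,m=2: acc = 55+5 = 60
k=3,m=3: acc = 60+6 = 66
k=3,m=4: acc = 66+7 = 73
k=3,m=5: acc = 73+8 = 81
k=3,m=6: acc = 81+9 = 90

90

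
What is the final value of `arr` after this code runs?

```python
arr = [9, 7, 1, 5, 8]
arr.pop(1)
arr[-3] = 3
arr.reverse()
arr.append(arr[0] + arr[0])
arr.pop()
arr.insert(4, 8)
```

pop(1) removes 7 → [9, 1, 5, 8]
arr[-3] = 3 → [9, 3, 5, 8]
reverse → [8, 5, 3, 9]
append arr[0]+arr[0] = 8+8 = 16 → [8, 5, 3, 9, 16]
pop() removes 16 → [8, 5, 3, 9]
insert 8 at 4 → [8, 5, 3, 9, 8]

[8, 5, 3, 9, 8]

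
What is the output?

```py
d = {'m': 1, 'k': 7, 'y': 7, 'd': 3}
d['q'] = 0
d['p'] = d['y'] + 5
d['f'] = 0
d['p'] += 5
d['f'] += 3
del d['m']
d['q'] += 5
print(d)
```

{'k': 7, 'y': 7, 'd': 3, 'q': 5, 'p': 17, 'f': 3}

d['q'] = 0 → {'m': 1, 'k': 7, 'y': 7, 'd': 3, 'q': 0}
d['p'] = d['y']+5 = 12 → {'m': 1, 'k': 7, 'y': 7, 'd': 3, 'q': 0, 'p': 12}
d['f'] = 0 → {'m': 1, 'k': 7, 'y': 7, 'd': 3, 'q': 0, 'p': 12, 'f': 0}
d['p'] = 12+5 = 17 → {'m': 1, 'k': 7, 'y': 7, 'd': 3, 'q': 0, 'p': 17, 'f': 0}
d['f'] = 0+3 = 3 → {'m': 1, 'k': 7, 'y': 7, 'd': 3, 'q': 0, 'p': 17, 'f': 3}
del 'm' → {'k': 7, 'y': 7, 'd': 3, 'q': 0, 'p': 17, 'f': 3}
d['q'] = 0+5 = 5 → {'k': 7, 'y': 7, 'd': 3, 'q': 5, 'p': 17, 'f': 3}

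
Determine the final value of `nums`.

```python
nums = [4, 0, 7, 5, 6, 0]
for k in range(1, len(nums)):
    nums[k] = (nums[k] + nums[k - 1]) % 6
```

k=1: nums[1] = (0+4)%6 = 4 → [4, 4, 7, 5, 6, 0]
k=2: nums[2] = (7+4)%6 = 5 → [4, 4, 5, 5, 6, 0]
k=3: nums[3] = (5+5)%6 = 4 → [4, 4, 5, 4, 6, 0]
k=4: nums[4] = (6+4)%6 = 4 → [4, 4, 5, 4, 4, 0]
k=5: nums[5] = (0+4)%6 = 4 → [4, 4, 5, 4, 4, 4]

[4, 4, 5, 4, 4, 4]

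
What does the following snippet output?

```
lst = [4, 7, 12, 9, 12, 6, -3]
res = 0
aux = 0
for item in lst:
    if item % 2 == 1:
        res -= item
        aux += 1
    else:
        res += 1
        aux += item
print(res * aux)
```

item=4: not odd, res = 0+1 = 1; aux=4
item=7: odd, res = 1-7 = -6; aux=5
item=12: not odd, res = (-6)+1 = -5; aux=17
item=9: odd, res = (-5)-9 = -14; aux=18
item=12: not odd, res = (-14)+1 = -13; aux=30
item=6: not odd, res = (-13)+1 = -12; aux=36
item=-3: odd, res = (-12)-(-3) = -9; aux=37
res*aux = (-9)*37 = -333

-333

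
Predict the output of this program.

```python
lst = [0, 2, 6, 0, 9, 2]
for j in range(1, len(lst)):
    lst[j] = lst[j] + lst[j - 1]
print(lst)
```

[0, 2, 8, 8, 17, 19]

j=1: lst[1] = 2+0 = 2 → [0, 2, 6, 0, 9, 2]
j=2: lst[2] = 6+2 = 8 → [0, 2, 8, 0, 9, 2]
j=3: lst[3] = 0+8 = 8 → [0, 2, 8, 8, 9, 2]
j=4: lst[4] = 9+8 = 17 → [0, 2, 8, 8, 17, 2]
j=5: lst[5] = 2+17 = 19 → [0, 2, 8, 8, 17, 19]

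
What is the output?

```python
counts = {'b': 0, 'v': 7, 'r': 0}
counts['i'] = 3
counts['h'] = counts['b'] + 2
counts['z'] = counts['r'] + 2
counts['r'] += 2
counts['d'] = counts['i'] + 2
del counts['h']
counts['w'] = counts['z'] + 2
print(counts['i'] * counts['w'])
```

12

counts['i'] = 3 → {'b': 0, 'v': 7, 'r': 0, 'i': 3}
counts['h'] = counts['b']+2 = 2 → {'b': 0, 'v': 7, 'r': 0, 'i': 3, 'h': 2}
counts['z'] = counts['r']+2 = 2 → {'b': 0, 'v': 7, 'r': 0, 'i': 3, 'h': 2, 'z': 2}
counts['r'] = 0+2 = 2 → {'b': 0, 'v': 7, 'r': 2, 'i': 3, 'h': 2, 'z': 2}
counts['d'] = counts['i']+2 = 5 → {'b': 0, 'v': 7, 'r': 2, 'i': 3, 'h': 2, 'z': 2, 'd': 5}
del 'h' → {'b': 0, 'v': 7, 'r': 2, 'i': 3, 'z': 2, 'd': 5}
counts['w'] = counts['z']+2 = 4 → {'b': 0, 'v': 7, 'r': 2, 'i': 3, 'z': 2, 'd': 5, 'w': 4}
counts['i']*counts['w'] = 3*4 = 12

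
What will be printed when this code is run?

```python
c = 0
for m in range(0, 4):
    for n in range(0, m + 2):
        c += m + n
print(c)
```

m=0,n=0: c = 0+0 = 0
m=0,n=1: c = 0+1 = 1
m=1,n=0: c = 1+1 = 2
m=1,n=1: c = 2+2 = 4
m=1,n=2: c = 4+3 = 7
m=2,n=0: c = 7+2 = 9
m=2,n=1: c = 9+3 = 12
m=2,n=2: c = 12+4 = 16
m=2,n=3: c = 16+5 = 21
m=3,n=0: c = 21+3 = 24
m=3,n=1: c = 24+4 = 28
m=3,n=2: c = 28+5 = 33
m=3,n=3: c = 33+6 = 39
m=3,n=4: c = 39+7 = 46

46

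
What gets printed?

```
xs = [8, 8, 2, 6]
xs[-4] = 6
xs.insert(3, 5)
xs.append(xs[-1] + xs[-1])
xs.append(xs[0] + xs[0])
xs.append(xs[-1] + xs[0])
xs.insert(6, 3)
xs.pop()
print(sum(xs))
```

54

xs[-4] = 6 → [6, 8, 2, 6]
insert 5 at 3 → [6, 8, 2, 5, 6]
append xs[-1]+xs[-1] = 6+6 = 12 → [6, 8, 2, 5, 6, 12]
append xs[0]+xs[0] = 6+6 = 12 → [6, 8, 2, 5, 6, 12, 12]
append xs[-1]+xs[0] = 12+6 = 18 → [6, 8, 2, 5, 6, 12, 12, 18]
insert 3 at 6 → [6, 8, 2, 5, 6, 12, 3, 12, 18]
pop() removes 18 → [6, 8, 2, 5, 6, 12, 3, 12]
sum = 54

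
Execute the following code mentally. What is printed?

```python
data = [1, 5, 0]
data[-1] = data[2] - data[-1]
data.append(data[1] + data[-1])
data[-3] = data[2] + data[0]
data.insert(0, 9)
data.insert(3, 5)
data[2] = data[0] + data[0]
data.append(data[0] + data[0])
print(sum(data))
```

56

data[-1] = data[2]-data[-1] = 0-0 = 0 → [1, 5, 0]
append data[1]+data[-1] = 5+0 = 5 → [1, 5, 0, 5]
data[-3] = data[2]+data[0] = 0+1 = 1 → [1, 1, 0, 5]
insert 9 at 0 → [9, 1, 1, 0, 5]
insert 5 at 3 → [9, 1, 1, 5, 0, 5]
data[2] = data[0]+data[0] = 9+9 = 18 → [9, 1, 18, 5, 0, 5]
append data[0]+data[0] = 9+9 = 18 → [9, 1, 18, 5, 0, 5, 18]
sum = 56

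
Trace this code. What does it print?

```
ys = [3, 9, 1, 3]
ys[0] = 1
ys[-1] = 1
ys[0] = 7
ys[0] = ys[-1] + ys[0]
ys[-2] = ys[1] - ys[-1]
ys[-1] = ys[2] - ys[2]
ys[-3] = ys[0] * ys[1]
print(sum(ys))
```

ys[0] = 1 → [1, 9, 1, 3]
ys[-1] = 1 → [1, 9, 1, 1]
ys[0] = 7 → [7, 9, 1, 1]
ys[0] = ys[-1]+ys[0] = 1+7 = 8 → [8, 9, 1, 1]
ys[-2] = ys[1]-ys[-1] = 9-1 = 8 → [8, 9, 8, 1]
ys[-1] = ys[2]-ys[2] = 8-8 = 0 → [8, 9, 8, 0]
ys[-3] = ys[0]*ys[1] = 8*9 = 72 → [8, 72, 8, 0]
sum = 88

88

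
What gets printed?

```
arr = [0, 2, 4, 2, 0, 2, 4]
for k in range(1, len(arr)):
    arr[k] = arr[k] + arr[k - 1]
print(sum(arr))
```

k=1: arr[1] = 2+0 = 2 → [0, 2, 4, 2, 0, 2, 4]
k=2: arr[2] = 4+2 = 6 → [0, 2, 6, 2, 0, 2, 4]
k=3: arr[3] = 2+6 = 8 → [0, 2, 6, 8, 0, 2, 4]
k=4: arr[4] = 0+8 = 8 → [0, 2, 6, 8, 8, 2, 4]
k=5: arr[5] = 2+8 = 10 → [0, 2, 6, 8, 8, 10, 4]
k=6: arr[6] = 4+10 = 14 → [0, 2, 6, 8, 8, 10, 14]
sum = 48

48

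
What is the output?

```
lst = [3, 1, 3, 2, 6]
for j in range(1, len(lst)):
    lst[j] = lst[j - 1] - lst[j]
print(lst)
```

[3, 2, -1, -3, -9]

j=1: lst[1] = 3-1 = 2 → [3, 2, 3, 2, 6]
j=2: lst[2] = 2-3 = -1 → [3, 2, -1, 2, 6]
j=3: lst[3] = (-1)-2 = -3 → [3, 2, -1, -3, 6]
j=4: lst[4] = (-3)-6 = -9 → [3, 2, -1, -3, -9]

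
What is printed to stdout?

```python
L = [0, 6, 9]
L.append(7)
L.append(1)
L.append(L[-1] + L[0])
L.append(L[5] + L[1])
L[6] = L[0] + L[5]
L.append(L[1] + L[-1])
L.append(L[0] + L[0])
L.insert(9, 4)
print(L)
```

append 7 → [0, 6, 9, 7]
append 1 → [0, 6, 9, 7, 1]
append L[-1]+L[0] = 1+0 = 1 → [0, 6, 9, 7, 1, 1]
append L[5]+L[1] = 1+6 = 7 → [0, 6, 9, 7, 1, 1, 7]
L[6] = L[0]+L[5] = 0+1 = 1 → [0, 6, 9, 7, 1, 1, 1]
append L[1]+L[-1] = 6+1 = 7 → [0, 6, 9, 7, 1, 1, 1, 7]
append L[0]+L[0] = 0+0 = 0 → [0, 6, 9, 7, 1, 1, 1, 7, 0]
insert 4 at 9 → [0, 6, 9, 7, 1, 1, 1, 7, 0, 4]

[0, 6, 9, 7, 1, 1, 1, 7, 0, 4]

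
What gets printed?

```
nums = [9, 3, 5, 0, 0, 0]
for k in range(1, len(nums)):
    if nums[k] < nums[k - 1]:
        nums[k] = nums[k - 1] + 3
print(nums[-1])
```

k=1: 3<9, nums[1] = 9+3 = 12 → [9, 12, 5, 0, 0, 0]
k=2: 5<12, nums[2] = 12+3 = 15 → [9, 12, 15, 0, 0, 0]
k=3: 0<15, nums[3] = 15+3 = 18 → [9, 12, 15, 18, 0, 0]
k=4: 0<18, nums[4] = 18+3 = 21 → [9, 12, 15, 18, 21, 0]
k=5: 0<21, nums[5] = 21+3 = 24 → [9, 12, 15, 18, 21, 24]

24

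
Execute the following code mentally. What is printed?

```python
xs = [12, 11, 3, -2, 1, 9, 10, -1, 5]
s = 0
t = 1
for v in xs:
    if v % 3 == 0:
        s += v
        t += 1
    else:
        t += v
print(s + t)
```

v=12: %3==0, s = 0+12 = 12; t=2
v=11: not %3==0; t=13
v=3: %3==0, s = 12+3 = 15; t=14
v=-2: not %3==0; t=12
v=1: not %3==0; t=13
v=9: %3==0, s = 15+9 = 24; t=14
v=10: not %3==0; t=24
v=-1: not %3==0; t=23
v=5: not %3==0; t=28
s+t = 24+28 = 52

52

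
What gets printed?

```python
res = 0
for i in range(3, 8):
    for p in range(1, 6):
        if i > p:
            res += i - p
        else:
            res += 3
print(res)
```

i=3,p=1: 3>1, res = 0+2 = 2
i=3,p=2: 3>2, res = 2+1 = 3
i=3,p=3: not 3>3, res = 3+3 = 6
i=3,p=4: not 3>4, res = 6+3 = 9
i=3,p=5: not 3>5, res = 9+3 = 12
i=4,p=1: 4>1, res = 12+3 = 15
i=4,p=2: 4>2, res = 15+2 = 17
i=4,p=3: 4>3, res = 17+1 = 18
i=4,p=4: not 4>4, res = 18+3 = 21
i=4,p=5: not 4>5, res = 21+3 = 24
i=5,p=1: 5>1, res = 24+4 = 28
i=5,p=2: 5>2, res = 28+3 = 31
i=5,p=3: 5>3, res = 31+2 = 33
i=5,p=4: 5>4, res = 33+1 = 34
i=5,p=5: not 5>5, res = 34+3 = 37
i=6,p=1: 6>1, res = 37+5 = 42
i=6,p=2: 6>2, res = 42+4 = 46
i=6,p=3: 6>3, res = 46+3 = 49
i=6,p=4: 6>4, res = 49+2 = 51
i=6,p=5: 6>5, res = 51+1 = 52
i=7,p=1: 7>1, res = 52+6 = 58
i=7,p=2: 7>2, res = 58+5 = 63
i=7,p=3: 7>3, res = 63+4 = 67
i=7,p=4: 7>4, res = 67+3 = 70
i=7,p=5: 7>5, res = 70+2 = 72

72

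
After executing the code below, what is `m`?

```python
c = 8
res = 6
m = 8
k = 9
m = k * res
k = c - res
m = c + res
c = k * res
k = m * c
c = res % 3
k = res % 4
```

14

m = 9*6 = 54
k = 8-6 = 2
m = 8+6 = 14
c = 2*6 = 12
k = 14*12 = 168
c = 6%3 = 0
k = 6%4 = 2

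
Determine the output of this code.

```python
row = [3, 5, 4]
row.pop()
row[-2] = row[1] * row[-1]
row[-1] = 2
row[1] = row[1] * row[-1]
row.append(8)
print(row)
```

[25, 4, 8]

pop() removes 4 → [3, 5]
row[-2] = row[1]*row[-1] = 5*5 = 25 → [25, 5]
row[-1] = 2 → [25, 2]
row[1] = row[1]*row[-1] = 2*2 = 4 → [25, 4]
append 8 → [25, 4, 8]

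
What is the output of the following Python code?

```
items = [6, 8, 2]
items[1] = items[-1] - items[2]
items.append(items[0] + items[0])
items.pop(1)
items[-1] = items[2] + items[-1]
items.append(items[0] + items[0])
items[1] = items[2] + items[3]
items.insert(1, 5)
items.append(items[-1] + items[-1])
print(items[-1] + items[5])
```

48

items[1] = items[-1]-items[2] = 2-2 = 0 → [6, 0, 2]
append items[0]+items[0] = 6+6 = 12 → [6, 0, 2, 12]
pop(1) removes 0 → [6, 2, 12]
items[-1] = items[2]+items[-1] = 12+12 = 24 → [6, 2, 24]
append items[0]+items[0] = 6+6 = 12 → [6, 2, 24, 12]
items[1] = items[2]+items[3] = 24+12 = 36 → [6, 36, 24, 12]
insert 5 at 1 → [6, 5, 36, 24, 12]
append items[-1]+items[-1] = 12+12 = 24 → [6, 5, 36, 24, 12, 24]
items[-1]+items[5] = 24+24 = 48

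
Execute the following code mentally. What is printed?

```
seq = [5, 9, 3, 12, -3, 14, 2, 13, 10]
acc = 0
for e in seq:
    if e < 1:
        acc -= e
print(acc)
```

3

e=5: not <1
e=9: not <1
e=3: not <1
e=12: not <1
e=-3: <1, acc = 0-(-3) = 3
e=14: not <1
e=2: not <1
e=13: not <1
e=10: not <1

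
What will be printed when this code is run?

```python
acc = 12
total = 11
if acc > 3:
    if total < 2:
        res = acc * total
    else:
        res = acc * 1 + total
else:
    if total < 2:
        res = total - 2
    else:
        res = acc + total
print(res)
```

acc=12, total=11
acc > 3 is True; total < 2 is False
→ res = acc * 1 + total = 23

23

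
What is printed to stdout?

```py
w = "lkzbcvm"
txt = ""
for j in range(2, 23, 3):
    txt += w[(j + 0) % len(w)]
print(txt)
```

zvkclbm

j=2: add w[2]='z' → 'z'
j=5: add w[5]='v' → 'zv'
j=8: add w[1]='k' → 'zvk'
j=11: add w[4]='c' → 'zvkc'
j=14: add w[0]='l' → 'zvkcl'
j=17: add w[3]='b' → 'zvkclb'
j=20: add w[6]='m' → 'zvkclbm'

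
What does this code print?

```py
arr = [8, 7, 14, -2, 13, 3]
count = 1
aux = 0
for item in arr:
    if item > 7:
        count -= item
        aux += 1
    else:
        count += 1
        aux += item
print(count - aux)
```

-42

item=8: >7, count = 1-8 = -7; aux=1
item=7: not >7, count = (-7)+1 = -6; aux=8
item=14: >7, count = (-6)-14 = -20; aux=9
item=-2: not >7, count = (-20)+1 = -19; aux=7
item=13: >7, count = (-19)-13 = -32; aux=8
item=3: not >7, count = (-32)+1 = -31; aux=11
count-aux = (-31)-11 = -42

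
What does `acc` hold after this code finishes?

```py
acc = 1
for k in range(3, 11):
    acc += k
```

k=3: acc = 1+3 = 4
k=4: acc = 4+4 = 8
k=5: acc = 8+5 = 13
k=6: acc = 13+6 = 19
k=7: acc = 19+7 = 26
k=8: acc = 26+8 = 34
k=9: acc = 34+9 = 43
k=10: acc = 43+10 = 53

53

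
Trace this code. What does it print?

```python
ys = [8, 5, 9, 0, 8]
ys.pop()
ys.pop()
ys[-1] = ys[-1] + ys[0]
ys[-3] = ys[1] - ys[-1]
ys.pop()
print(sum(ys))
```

-7

pop() removes 8 → [8, 5, 9, 0]
pop() removes 0 → [8, 5, 9]
ys[-1] = ys[-1]+ys[0] = 9+8 = 17 → [8, 5, 17]
ys[-3] = ys[1]-ys[-1] = 5-17 = -12 → [-12, 5, 17]
pop() removes 17 → [-12, 5]
sum = -7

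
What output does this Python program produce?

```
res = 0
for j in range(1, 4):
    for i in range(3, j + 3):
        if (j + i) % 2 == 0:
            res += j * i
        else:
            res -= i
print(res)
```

28

j=1,i=3: even sum, res = 0+3 = 3
j=2,i=3: odd sum, res = 3-3 = 0
j=2,i=4: even sum, res = 0+8 = 8
j=3,i=3: even sum, res = 8+9 = 17
j=3,i=4: odd sum, res = 17-4 = 13
j=3,i=5: even sum, res = 13+15 = 28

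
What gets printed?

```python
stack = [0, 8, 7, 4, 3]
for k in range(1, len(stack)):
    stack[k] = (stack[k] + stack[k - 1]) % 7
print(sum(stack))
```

k=1: stack[1] = (8+0)%7 = 1 → [0, 1, 7, 4, 3]
k=2: stack[2] = (7+1)%7 = 1 → [0, 1, 1, 4, 3]
k=3: stack[3] = (4+1)%7 = 5 → [0, 1, 1, 5, 3]
k=4: stack[4] = (3+5)%7 = 1 → [0, 1, 1, 5, 1]
sum = 8

8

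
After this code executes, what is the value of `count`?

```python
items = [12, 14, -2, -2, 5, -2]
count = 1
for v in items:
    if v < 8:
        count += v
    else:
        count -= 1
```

-2

v=12: not <8, count = 1-1 = 0
v=14: not <8, count = 0-1 = -1
v=-2: <8, count = (-1)+(-2) = -3
v=-2: <8, count = (-3)+(-2) = -5
v=5: <8, count = (-5)+5 = 0
v=-2: <8, count = 0+(-2) = -2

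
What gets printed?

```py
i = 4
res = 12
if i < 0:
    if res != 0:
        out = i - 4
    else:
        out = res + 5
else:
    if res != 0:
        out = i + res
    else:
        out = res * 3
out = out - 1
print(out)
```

15

i=4, res=12
i < 0 is False; res != 0 is True
→ out = i + res = 16
out = 16-1 = 15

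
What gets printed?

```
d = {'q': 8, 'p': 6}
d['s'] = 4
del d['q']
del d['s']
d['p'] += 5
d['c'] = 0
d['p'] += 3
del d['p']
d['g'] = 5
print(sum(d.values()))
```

d['s'] = 4 → {'q': 8, 'p': 6, 's': 4}
del 'q' → {'p': 6, 's': 4}
del 's' → {'p': 6}
d['p'] = 6+5 = 11 → {'p': 11}
d['c'] = 0 → {'p': 11, 'c': 0}
d['p'] = 11+3 = 14 → {'p': 14, 'c': 0}
del 'p' → {'c': 0}
d['g'] = 5 → {'c': 0, 'g': 5}
sum of values = 5

5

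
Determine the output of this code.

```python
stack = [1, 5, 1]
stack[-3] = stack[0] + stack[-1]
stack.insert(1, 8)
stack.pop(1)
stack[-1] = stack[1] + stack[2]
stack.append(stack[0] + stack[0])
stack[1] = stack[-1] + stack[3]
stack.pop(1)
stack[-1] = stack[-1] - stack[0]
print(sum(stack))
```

10

stack[-3] = stack[0]+stack[-1] = 1+1 = 2 → [2, 5, 1]
insert 8 at 1 → [2, 8, 5, 1]
pop(1) removes 8 → [2, 5, 1]
stack[-1] = stack[1]+stack[2] = 5+1 = 6 → [2, 5, 6]
append stack[0]+stack[0] = 2+2 = 4 → [2, 5, 6, 4]
stack[1] = stack[-1]+stack[3] = 4+4 = 8 → [2, 8, 6, 4]
pop(1) removes 8 → [2, 6, 4]
stack[-1] = stack[-1]-stack[0] = 4-2 = 2 → [2, 6, 2]
sum = 10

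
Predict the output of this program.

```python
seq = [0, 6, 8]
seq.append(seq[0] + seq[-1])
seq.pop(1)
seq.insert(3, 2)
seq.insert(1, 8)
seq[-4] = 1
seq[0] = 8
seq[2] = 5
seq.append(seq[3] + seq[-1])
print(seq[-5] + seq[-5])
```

append seq[0]+seq[-1] = 0+8 = 8 → [0, 6, 8, 8]
pop(1) removes 6 → [0, 8, 8]
insert 2 at 3 → [0, 8, 8, 2]
insert 8 at 1 → [0, 8, 8, 8, 2]
seq[-4] = 1 → [0, 1, 8, 8, 2]
seq[0] = 8 → [8, 1, 8, 8, 2]
seq[2] = 5 → [8, 1, 5, 8, 2]
append seq[3]+seq[-1] = 8+2 = 10 → [8, 1, 5, 8, 2, 10]
seq[-5]+seq[-5] = 1+1 = 2

2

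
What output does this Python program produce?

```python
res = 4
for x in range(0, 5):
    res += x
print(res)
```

14

x=0: res = 4+0 = 4
x=1: res = 4+1 = 5
x=2: res = 5+2 = 7
x=3: res = 7+3 = 10
x=4: res = 10+4 = 14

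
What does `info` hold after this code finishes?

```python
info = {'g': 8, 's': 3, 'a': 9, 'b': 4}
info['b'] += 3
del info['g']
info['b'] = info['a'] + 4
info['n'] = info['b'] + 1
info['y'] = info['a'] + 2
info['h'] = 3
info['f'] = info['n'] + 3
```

{'s': 3, 'a': 9, 'b': 13, 'n': 14, 'y': 11, 'h': 3, 'f': 17}

info['b'] = 4+3 = 7 → {'g': 8, 's': 3, 'a': 9, 'b': 7}
del 'g' → {'s': 3, 'a': 9, 'b': 7}
info['b'] = info['a']+4 = 13 → {'s': 3, 'a': 9, 'b': 13}
info['n'] = info['b']+1 = 14 → {'s': 3, 'a': 9, 'b': 13, 'n': 14}
info['y'] = info['a']+2 = 11 → {'s': 3, 'a': 9, 'b': 13, 'n': 14, 'y': 11}
info['h'] = 3 → {'s': 3, 'a': 9, 'b': 13, 'n': 14, 'y': 11, 'h': 3}
info['f'] = info['n']+3 = 17 → {'s': 3, 'a': 9, 'b': 13, 'n': 14, 'y': 11, 'h': 3, 'f': 17}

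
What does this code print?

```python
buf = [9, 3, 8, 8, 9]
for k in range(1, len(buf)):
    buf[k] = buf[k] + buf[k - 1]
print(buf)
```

[9, 12, 20, 28, 37]

k=1: buf[1] = 3+9 = 12 → [9, 12, 8, 8, 9]
k=2: buf[2] = 8+12 = 20 → [9, 12, 20, 8, 9]
k=3: buf[3] = 8+20 = 28 → [9, 12, 20, 28, 9]
k=4: buf[4] = 9+28 = 37 → [9, 12, 20, 28, 37]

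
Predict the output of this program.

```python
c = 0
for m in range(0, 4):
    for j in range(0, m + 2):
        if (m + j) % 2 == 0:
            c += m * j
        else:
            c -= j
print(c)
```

4

m=0,j=0: even sum, c = 0+0 = 0
m=0,j=1: odd sum, c = 0-1 = -1
m=1,j=0: odd sum, c = (-1)-0 = -1
m=1,j=1: even sum, c = (-1)+1 = 0
m=1,j=2: odd sum, c = 0-2 = -2
m=2,j=0: even sum, c = (-2)+0 = -2
m=2,j=1: odd sum, c = (-2)-1 = -3
m=2,j=2: even sum, c = (-3)+4 = 1
m=2,j=3: odd sum, c = 1-3 = -2
m=3,j=0: odd sum, c = (-2)-0 = -2
m=3,j=1: even sum, c = (-2)+3 = 1
m=3,j=2: odd sum, c = 1-2 = -1
m=3,j=3: even sum, c = (-1)+9 = 8
m=3,j=4: odd sum, c = 8-4 = 4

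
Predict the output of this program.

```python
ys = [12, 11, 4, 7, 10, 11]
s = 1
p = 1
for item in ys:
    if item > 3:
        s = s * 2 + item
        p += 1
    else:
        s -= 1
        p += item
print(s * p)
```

item=12: >3, s = 1*2+12 = 14; p=2
item=11: >3, s = 14*2+11 = 39; p=3
item=4: >3, s = 39*2+4 = 82; p=4
item=7: >3, s = 82*2+7 = 171; p=5
item=10: >3, s = 171*2+10 = 352; p=6
item=11: >3, s = 352*2+11 = 715; p=7
s*p = 715*7 = 5005

5005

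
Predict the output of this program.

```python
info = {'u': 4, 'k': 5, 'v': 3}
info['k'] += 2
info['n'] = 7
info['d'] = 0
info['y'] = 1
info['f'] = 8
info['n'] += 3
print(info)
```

info['k'] = 5+2 = 7 → {'u': 4, 'k': 7, 'v': 3}
info['n'] = 7 → {'u': 4, 'k': 7, 'v': 3, 'n': 7}
info['d'] = 0 → {'u': 4, 'k': 7, 'v': 3, 'n': 7, 'd': 0}
info['y'] = 1 → {'u': 4, 'k': 7, 'v': 3, 'n': 7, 'd': 0, 'y': 1}
info['f'] = 8 → {'u': 4, 'k': 7, 'v': 3, 'n': 7, 'd': 0, 'y': 1, 'f': 8}
info['n'] = 7+3 = 10 → {'u': 4, 'k': 7, 'v': 3, 'n': 10, 'd': 0, 'y': 1, 'f': 8}

{'u': 4, 'k': 7, 'v': 3, 'n': 10, 'd': 0, 'y': 1, 'f': 8}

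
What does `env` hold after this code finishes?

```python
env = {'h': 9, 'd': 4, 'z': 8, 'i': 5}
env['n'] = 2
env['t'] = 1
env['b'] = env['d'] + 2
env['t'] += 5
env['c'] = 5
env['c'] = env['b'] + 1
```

{'h': 9, 'd': 4, 'z': 8, 'i': 5, 'n': 2, 't': 6, 'b': 6, 'c': 7}

env['n'] = 2 → {'h': 9, 'd': 4, 'z': 8, 'i': 5, 'n': 2}
env['t'] = 1 → {'h': 9, 'd': 4, 'z': 8, 'i': 5, 'n': 2, 't': 1}
env['b'] = env['d']+2 = 6 → {'h': 9, 'd': 4, 'z': 8, 'i': 5, 'n': 2, 't': 1, 'b': 6}
env['t'] = 1+5 = 6 → {'h': 9, 'd': 4, 'z': 8, 'i': 5, 'n': 2, 't': 6, 'b': 6}
env['c'] = 5 → {'h': 9, 'd': 4, 'z': 8, 'i': 5, 'n': 2, 't': 6, 'b': 6, 'c': 5}
env['c'] = env['b']+1 = 7 → {'h': 9, 'd': 4, 'z': 8, 'i': 5, 'n': 2, 't': 6, 'b': 6, 'c': 7}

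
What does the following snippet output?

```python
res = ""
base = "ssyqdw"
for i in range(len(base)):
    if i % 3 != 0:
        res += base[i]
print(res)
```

sydw

i=0: skip
i=1: add 's' → 's'
i=2: add 'y' → 'sy'
i=3: skip
i=4: add 'd' → 'syd'
i=5: add 'w' → 'sydw'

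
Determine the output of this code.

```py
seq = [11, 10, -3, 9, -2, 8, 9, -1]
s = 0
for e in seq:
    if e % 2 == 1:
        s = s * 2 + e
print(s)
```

e=11: odd, s = 0*2+11 = 11
e=10: not odd
e=-3: odd, s = 11*2+(-3) = 19
e=9: odd, s = 19*2+9 = 47
e=-2: not odd
e=8: not odd
e=9: odd, s = 47*2+9 = 103
e=-1: odd, s = 103*2+(-1) = 205

205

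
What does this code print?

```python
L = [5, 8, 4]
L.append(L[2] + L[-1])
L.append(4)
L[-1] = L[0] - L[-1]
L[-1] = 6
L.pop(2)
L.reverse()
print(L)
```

[6, 8, 8, 5]

append L[2]+L[-1] = 4+4 = 8 → [5, 8, 4, 8]
append 4 → [5, 8, 4, 8, 4]
L[-1] = L[0]-L[-1] = 5-4 = 1 → [5, 8, 4, 8, 1]
L[-1] = 6 → [5, 8, 4, 8, 6]
pop(2) removes 4 → [5, 8, 8, 6]
reverse → [6, 8, 8, 5]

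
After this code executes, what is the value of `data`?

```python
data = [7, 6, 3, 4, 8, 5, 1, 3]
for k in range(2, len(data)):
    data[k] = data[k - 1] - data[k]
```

[7, 6, 3, -1, -9, -14, -15, -18]

k=2: data[2] = 6-3 = 3 → [7, 6, 3, 4, 8, 5, 1, 3]
k=3: data[3] = 3-4 = -1 → [7, 6, 3, -1, 8, 5, 1, 3]
k=4: data[4] = (-1)-8 = -9 → [7, 6, 3, -1, -9, 5, 1, 3]
k=5: data[5] = (-9)-5 = -14 → [7, 6, 3, -1, -9, -14, 1, 3]
k=6: data[6] = (-14)-1 = -15 → [7, 6, 3, -1, -9, -14, -15, 3]
k=7: data[7] = (-15)-3 = -18 → [7, 6, 3, -1, -9, -14, -15, -18]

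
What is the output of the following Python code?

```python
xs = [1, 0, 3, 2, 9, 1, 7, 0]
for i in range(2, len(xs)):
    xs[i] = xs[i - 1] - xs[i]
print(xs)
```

[1, 0, -3, -5, -14, -15, -22, -22]

i=2: xs[2] = 0-3 = -3 → [1, 0, -3, 2, 9, 1, 7, 0]
i=3: xs[3] = (-3)-2 = -5 → [1, 0, -3, -5, 9, 1, 7, 0]
i=4: xs[4] = (-5)-9 = -14 → [1, 0, -3, -5, -14, 1, 7, 0]
i=5: xs[5] = (-14)-1 = -15 → [1, 0, -3, -5, -14, -15, 7, 0]
i=6: xs[6] = (-15)-7 = -22 → [1, 0, -3, -5, -14, -15, -22, 0]
i=7: xs[7] = (-22)-0 = -22 → [1, 0, -3, -5, -14, -15, -22, -22]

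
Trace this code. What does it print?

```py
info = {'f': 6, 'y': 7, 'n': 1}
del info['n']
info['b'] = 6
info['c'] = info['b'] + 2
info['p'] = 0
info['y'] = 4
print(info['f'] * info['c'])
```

del 'n' → {'f': 6, 'y': 7}
info['b'] = 6 → {'f': 6, 'y': 7, 'b': 6}
info['c'] = info['b']+2 = 8 → {'f': 6, 'y': 7, 'b': 6, 'c': 8}
info['p'] = 0 → {'f': 6, 'y': 7, 'b': 6, 'c': 8, 'p': 0}
info['y'] = 4 → {'f': 6, 'y': 4, 'b': 6, 'c': 8, 'p': 0}
info['f']*info['c'] = 6*8 = 48

48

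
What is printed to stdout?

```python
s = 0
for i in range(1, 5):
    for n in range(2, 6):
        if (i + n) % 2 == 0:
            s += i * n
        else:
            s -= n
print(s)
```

40

i=1,n=2: odd sum, s = 0-2 = -2
i=1,n=3: even sum, s = (-2)+3 = 1
i=1,n=4: odd sum, s = 1-4 = -3
i=1,n=5: even sum, s = (-3)+5 = 2
i=2,n=2: even sum, s = 2+4 = 6
i=2,n=3: odd sum, s = 6-3 = 3
i=2,n=4: even sum, s = 3+8 = 11
i=2,n=5: odd sum, s = 11-5 = 6
i=3,n=2: odd sum, s = 6-2 = 4
i=3,n=3: even sum, s = 4+9 = 13
i=3,n=4: odd sum, s = 13-4 = 9
i=3,n=5: even sum, s = 9+15 = 24
i=4,n=2: even sum, s = 24+8 = 32
i=4,n=3: odd sum, s = 32-3 = 29
i=4,n=4: even sum, s = 29+16 = 45
i=4,n=5: odd sum, s = 45-5 = 40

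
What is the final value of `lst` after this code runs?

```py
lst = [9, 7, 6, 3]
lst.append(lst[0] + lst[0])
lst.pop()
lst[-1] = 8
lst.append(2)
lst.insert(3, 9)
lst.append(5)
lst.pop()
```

append lst[0]+lst[0] = 9+9 = 18 → [9, 7, 6, 3, 18]
pop() removes 18 → [9, 7, 6, 3]
lst[-1] = 8 → [9, 7, 6, 8]
append 2 → [9, 7, 6, 8, 2]
insert 9 at 3 → [9, 7, 6, 9, 8, 2]
append 5 → [9, 7, 6, 9, 8, 2, 5]
pop() removes 5 → [9, 7, 6, 9, 8, 2]

[9, 7, 6, 9, 8, 2]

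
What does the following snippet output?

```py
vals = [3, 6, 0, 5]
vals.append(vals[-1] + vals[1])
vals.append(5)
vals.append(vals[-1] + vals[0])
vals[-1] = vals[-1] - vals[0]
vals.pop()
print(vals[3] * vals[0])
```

append vals[-1]+vals[1] = 5+6 = 11 → [3, 6, 0, 5, 11]
append 5 → [3, 6, 0, 5, 11, 5]
append vals[-1]+vals[0] = 5+3 = 8 → [3, 6, 0, 5, 11, 5, 8]
vals[-1] = vals[-1]-vals[0] = 8-3 = 5 → [3, 6, 0, 5, 11, 5, 5]
pop() removes 5 → [3, 6, 0, 5, 11, 5]
vals[3]*vals[0] = 5*3 = 15

15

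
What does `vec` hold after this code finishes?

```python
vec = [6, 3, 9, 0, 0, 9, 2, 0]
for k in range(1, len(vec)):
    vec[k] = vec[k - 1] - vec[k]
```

k=1: vec[1] = 6-3 = 3 → [6, 3, 9, 0, 0, 9, 2, 0]
k=2: vec[2] = 3-9 = -6 → [6, 3, -6, 0, 0, 9, 2, 0]
k=3: vec[3] = (-6)-0 = -6 → [6, 3, -6, -6, 0, 9, 2, 0]
k=4: vec[4] = (-6)-0 = -6 → [6, 3, -6, -6, -6, 9, 2, 0]
k=5: vec[5] = (-6)-9 = -15 → [6, 3, -6, -6, -6, -15, 2, 0]
k=6: vec[6] = (-15)-2 = -17 → [6, 3, -6, -6, -6, -15, -17, 0]
k=7: vec[7] = (-17)-0 = -17 → [6, 3, -6, -6, -6, -15, -17, -17]

[6, 3, -6, -6, -6, -15, -17, -17]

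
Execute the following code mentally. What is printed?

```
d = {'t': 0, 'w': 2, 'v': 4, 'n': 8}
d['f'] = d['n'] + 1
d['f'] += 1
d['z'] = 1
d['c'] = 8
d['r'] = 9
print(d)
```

d['f'] = d['n']+1 = 9 → {'t': 0, 'w': 2, 'v': 4, 'n': 8, 'f': 9}
d['f'] = 9+1 = 10 → {'t': 0, 'w': 2, 'v': 4, 'n': 8, 'f': 10}
d['z'] = 1 → {'t': 0, 'w': 2, 'v': 4, 'n': 8, 'f': 10, 'z': 1}
d['c'] = 8 → {'t': 0, 'w': 2, 'v': 4, 'n': 8, 'f': 10, 'z': 1, 'c': 8}
d['r'] = 9 → {'t': 0, 'w': 2, 'v': 4, 'n': 8, 'f': 10, 'z': 1, 'c': 8, 'r': 9}

{'t': 0, 'w': 2, 'v': 4, 'n': 8, 'f': 10, 'z': 1, 'c': 8, 'r': 9}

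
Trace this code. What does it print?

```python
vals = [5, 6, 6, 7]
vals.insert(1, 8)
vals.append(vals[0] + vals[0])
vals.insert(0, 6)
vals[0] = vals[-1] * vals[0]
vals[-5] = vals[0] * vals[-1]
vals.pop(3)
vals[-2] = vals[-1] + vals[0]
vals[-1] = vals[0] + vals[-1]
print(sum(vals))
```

811

insert 8 at 1 → [5, 8, 6, 6, 7]
append vals[0]+vals[0] = 5+5 = 10 → [5, 8, 6, 6, 7, 10]
insert 6 at 0 → [6, 5, 8, 6, 6, 7, 10]
vals[0] = vals[-1]*vals[0] = 10*6 = 60 → [60, 5, 8, 6, 6, 7, 10]
vals[-5] = vals[0]*vals[-1] = 60*10 = 600 → [60, 5, 600, 6, 6, 7, 10]
pop(3) removes 6 → [60, 5, 600, 6, 7, 10]
vals[-2] = vals[-1]+vals[0] = 10+60 = 70 → [60, 5, 600, 6, 70, 10]
vals[-1] = vals[0]+vals[-1] = 60+10 = 70 → [60, 5, 600, 6, 70, 70]
sum = 811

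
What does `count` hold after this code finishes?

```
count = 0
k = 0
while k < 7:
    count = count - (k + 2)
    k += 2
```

k=0: count = 0-2 = -2
k=2: count = (-2)-4 = -6
k=4: count = (-6)-6 = -12
k=6: count = (-12)-8 = -20

-20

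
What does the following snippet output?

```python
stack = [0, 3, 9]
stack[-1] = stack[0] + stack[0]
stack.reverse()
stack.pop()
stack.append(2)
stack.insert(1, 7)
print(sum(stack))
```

stack[-1] = stack[0]+stack[0] = 0+0 = 0 → [0, 3, 0]
reverse → [0, 3, 0]
pop() removes 0 → [0, 3]
append 2 → [0, 3, 2]
insert 7 at 1 → [0, 7, 3, 2]
sum = 12

12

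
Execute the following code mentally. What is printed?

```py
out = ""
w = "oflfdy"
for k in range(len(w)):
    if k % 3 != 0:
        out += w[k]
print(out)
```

fldy

k=0: skip
k=1: add 'f' → 'f'
k=2: add 'l' → 'fl'
k=3: skip
k=4: add 'd' → 'fld'
k=5: add 'y' → 'fldy'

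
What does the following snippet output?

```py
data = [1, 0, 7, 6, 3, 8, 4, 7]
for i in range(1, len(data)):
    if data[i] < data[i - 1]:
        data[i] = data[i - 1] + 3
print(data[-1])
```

22

i=1: 0<1, data[1] = 1+3 = 4 → [1, 4, 7, 6, 3, 8, 4, 7]
i=2: 7>=4, unchanged → [1, 4, 7, 6, 3, 8, 4, 7]
i=3: 6<7, data[3] = 7+3 = 10 → [1, 4, 7, 10, 3, 8, 4, 7]
i=4: 3<10, data[4] = 10+3 = 13 → [1, 4, 7, 10, 13, 8, 4, 7]
i=5: 8<13, data[5] = 13+3 = 16 → [1, 4, 7, 10, 13, 16, 4, 7]
i=6: 4<16, data[6] = 16+3 = 19 → [1, 4, 7, 10, 13, 16, 19, 7]
i=7: 7<19, data[7] = 19+3 = 22 → [1, 4, 7, 10, 13, 16, 19, 22]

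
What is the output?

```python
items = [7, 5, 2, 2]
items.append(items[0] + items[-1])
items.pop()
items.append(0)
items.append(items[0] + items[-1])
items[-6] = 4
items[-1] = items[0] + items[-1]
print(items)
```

append items[0]+items[-1] = 7+2 = 9 → [7, 5, 2, 2, 9]
pop() removes 9 → [7, 5, 2, 2]
append 0 → [7, 5, 2, 2, 0]
append items[0]+items[-1] = 7+0 = 7 → [7, 5, 2, 2, 0, 7]
items[-6] = 4 → [4, 5, 2, 2, 0, 7]
items[-1] = items[0]+items[-1] = 4+7 = 11 → [4, 5, 2, 2, 0, 11]

[4, 5, 2, 2, 0, 11]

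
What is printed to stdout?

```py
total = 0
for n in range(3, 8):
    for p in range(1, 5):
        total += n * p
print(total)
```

n=3,p=1: total = 0+3 = 3
n=3,p=2: total = 3+6 = 9
n=3,p=3: total = 9+9 = 18
n=3,p=4: total = 18+12 = 30
n=4,p=1: total = 30+4 = 34
n=4,p=2: total = 34+8 = 42
n=4,p=3: total = 42+12 = 54
n=4,p=4: total = 54+16 = 70
n=5,p=1: total = 70+5 = 75
n=5,p=2: total = 75+10 = 85
n=5,p=3: total = 85+15 = 100
n=5,p=4: total = 100+20 = 120
n=6,p=1: total = 120+6 = 126
n=6,p=2: total = 126+12 = 138
n=6,p=3: total = 138+18 = 156
n=6,p=4: total = 156+24 = 180
n=7,p=1: total = 180+7 = 187
n=7,p=2: total = 187+14 = 201
n=7,p=3: total = 201+21 = 222
n=7,p=4: total = 222+28 = 250

250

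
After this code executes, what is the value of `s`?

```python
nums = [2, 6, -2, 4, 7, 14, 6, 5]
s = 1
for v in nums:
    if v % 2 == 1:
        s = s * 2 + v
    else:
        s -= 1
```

v=2: not odd, s = 1-1 = 0
v=6: not odd, s = 0-1 = -1
v=-2: not odd, s = (-1)-1 = -2
v=4: not odd, s = (-2)-1 = -3
v=7: odd, s = (-3)*2+7 = 1
v=14: not odd, s = 1-1 = 0
v=6: not odd, s = 0-1 = -1
v=5: odd, s = (-1)*2+5 = 3

3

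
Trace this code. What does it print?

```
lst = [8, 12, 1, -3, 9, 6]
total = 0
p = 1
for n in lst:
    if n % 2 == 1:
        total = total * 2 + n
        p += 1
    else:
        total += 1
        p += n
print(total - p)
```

n=8: not odd, total = 0+1 = 1; p=9
n=12: not odd, total = 1+1 = 2; p=21
n=1: odd, total = 2*2+1 = 5; p=22
n=-3: odd, total = 5*2+(-3) = 7; p=23
n=9: odd, total = 7*2+9 = 23; p=24
n=6: not odd, total = 23+1 = 24; p=30
total-p = 24-30 = -6

-6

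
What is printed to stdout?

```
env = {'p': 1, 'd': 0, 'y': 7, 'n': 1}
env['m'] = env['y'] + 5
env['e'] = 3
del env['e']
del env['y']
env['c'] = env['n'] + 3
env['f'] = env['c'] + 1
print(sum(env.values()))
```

env['m'] = env['y']+5 = 12 → {'p': 1, 'd': 0, 'y': 7, 'n': 1, 'm': 12}
env['e'] = 3 → {'p': 1, 'd': 0, 'y': 7, 'n': 1, 'm': 12, 'e': 3}
del 'e' → {'p': 1, 'd': 0, 'y': 7, 'n': 1, 'm': 12}
del 'y' → {'p': 1, 'd': 0, 'n': 1, 'm': 12}
env['c'] = env['n']+3 = 4 → {'p': 1, 'd': 0, 'n': 1, 'm': 12, 'c': 4}
env['f'] = env['c']+1 = 5 → {'p': 1, 'd': 0, 'n': 1, 'm': 12, 'c': 4, 'f': 5}
sum of values = 23

23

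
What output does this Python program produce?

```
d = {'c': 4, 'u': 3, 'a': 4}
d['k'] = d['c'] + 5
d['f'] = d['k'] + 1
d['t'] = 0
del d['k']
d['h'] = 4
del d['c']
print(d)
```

{'u': 3, 'a': 4, 'f': 10, 't': 0, 'h': 4}

d['k'] = d['c']+5 = 9 → {'c': 4, 'u': 3, 'a': 4, 'k': 9}
d['f'] = d['k']+1 = 10 → {'c': 4, 'u': 3, 'a': 4, 'k': 9, 'f': 10}
d['t'] = 0 → {'c': 4, 'u': 3, 'a': 4, 'k': 9, 'f': 10, 't': 0}
del 'k' → {'c': 4, 'u': 3, 'a': 4, 'f': 10, 't': 0}
d['h'] = 4 → {'c': 4, 'u': 3, 'a': 4, 'f': 10, 't': 0, 'h': 4}
del 'c' → {'u': 3, 'a': 4, 'f': 10, 't': 0, 'h': 4}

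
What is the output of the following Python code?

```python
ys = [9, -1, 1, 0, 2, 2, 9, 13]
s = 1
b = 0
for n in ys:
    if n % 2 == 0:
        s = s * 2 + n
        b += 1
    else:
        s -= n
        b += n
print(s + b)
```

-46

n=9: not even, s = 1-9 = -8; b=9
n=-1: not even, s = (-8)-(-1) = -7; b=8
n=1: not even, s = (-7)-1 = -8; b=9
n=0: even, s = (-8)*2+0 = -16; b=10
n=2: even, s = (-16)*2+2 = -30; b=11
n=2: even, s = (-30)*2+2 = -58; b=12
n=9: not even, s = (-58)-9 = -67; b=21
n=13: not even, s = (-67)-13 = -80; b=34
s+b = (-80)+34 = -46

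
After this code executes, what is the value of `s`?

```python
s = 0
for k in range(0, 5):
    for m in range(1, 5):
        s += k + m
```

90

k=0,m=1: s = 0+1 = 1
k=0,m=2: s = 1+2 = 3
k=0,m=3: s = 3+3 = 6
k=0,m=4: s = 6+4 = 10
k=1,m=1: s = 10+2 = 12
k=1,m=2: s = 12+3 = 15
k=1,m=3: s = 15+4 = 19
k=1,m=4: s = 19+5 = 24
k=2,m=1: s = 24+3 = 27
k=2,m=2: s = 27+4 = 31
k=2,m=3: s = 31+5 = 36
k=2,m=4: s = 36+6 = 42
k=3,m=1: s = 42+4 = 46
k=3,m=2: s = 46+5 = 51
k=3,m=3: s = 51+6 = 57
k=3,m=4: s = 57+7 = 64
k=4,m=1: s = 64+5 = 69
k=4,m=2: s = 69+6 = 75
k=4,m=3: s = 75+7 = 82
k=4,m=4: s = 82+8 = 90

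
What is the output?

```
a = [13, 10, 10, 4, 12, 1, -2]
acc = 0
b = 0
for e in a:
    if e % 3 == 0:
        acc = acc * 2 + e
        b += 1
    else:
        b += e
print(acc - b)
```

e=13: not %3==0; b=13
e=10: not %3==0; b=23
e=10: not %3==0; b=33
e=4: not %3==0; b=37
e=12: %3==0, acc = 0*2+12 = 12; b=38
e=1: not %3==0; b=39
e=-2: not %3==0; b=37
acc-b = 12-37 = -25

-25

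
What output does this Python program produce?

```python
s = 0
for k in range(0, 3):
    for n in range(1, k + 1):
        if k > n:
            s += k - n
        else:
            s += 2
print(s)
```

k=1,n=1: not 1>1, s = 0+2 = 2
k=2,n=1: 2>1, s = 2+1 = 3
k=2,n=2: not 2>2, s = 3+2 = 5

5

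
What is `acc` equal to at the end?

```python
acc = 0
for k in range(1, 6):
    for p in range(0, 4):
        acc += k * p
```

90

k=1,p=0: acc = 0+0 = 0
k=1,p=1: acc = 0+1 = 1
k=1,p=2: acc = 1+2 = 3
k=1,p=3: acc = 3+3 = 6
k=2,p=0: acc = 6+0 = 6
k=2,p=1: acc = 6+2 = 8
k=2,p=2: acc = 8+4 = 12
k=2,p=3: acc = 12+6 = 18
k=3,p=0: acc = 18+0 = 18
k=3,p=1: acc = 18+3 = 21
k=3,p=2: acc = 21+6 = 27
k=3,p=3: acc = 27+9 = 36
k=4,p=0: acc = 36+0 = 36
k=4,p=1: acc = 36+4 = 40
k=4,p=2: acc = 40+8 = 48
k=4,p=3: acc = 48+12 = 60
k=5,p=0: acc = 60+0 = 60
k=5,p=1: acc = 60+5 = 65
k=5,p=2: acc = 65+10 = 75
k=5,p=3: acc = 75+15 = 90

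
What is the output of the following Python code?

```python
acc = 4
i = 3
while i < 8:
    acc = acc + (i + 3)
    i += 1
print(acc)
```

44

i=3: acc = 4+6 = 10
i=4: acc = 10+7 = 17
i=5: acc = 17+8 = 25
i=6: acc = 25+9 = 34
i=7: acc = 34+10 = 44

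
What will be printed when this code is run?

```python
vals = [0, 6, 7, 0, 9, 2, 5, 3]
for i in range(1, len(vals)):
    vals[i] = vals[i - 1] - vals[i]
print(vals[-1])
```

-32

i=1: vals[1] = 0-6 = -6 → [0, -6, 7, 0, 9, 2, 5, 3]
i=2: vals[2] = (-6)-7 = -13 → [0, -6, -13, 0, 9, 2, 5, 3]
i=3: vals[3] = (-13)-0 = -13 → [0, -6, -13, -13, 9, 2, 5, 3]
i=4: vals[4] = (-13)-9 = -22 → [0, -6, -13, -13, -22, 2, 5, 3]
i=5: vals[5] = (-22)-2 = -24 → [0, -6, -13, -13, -22, -24, 5, 3]
i=6: vals[6] = (-24)-5 = -29 → [0, -6, -13, -13, -22, -24, -29, 3]
i=7: vals[7] = (-29)-3 = -32 → [0, -6, -13, -13, -22, -24, -29, -32]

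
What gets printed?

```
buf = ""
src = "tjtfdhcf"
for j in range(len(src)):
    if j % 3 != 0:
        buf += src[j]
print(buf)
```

jtdhf

j=0: skip
j=1: add 'j' → 'j'
j=2: add 't' → 'jt'
j=3: skip
j=4: add 'd' → 'jtd'
j=5: add 'h' → 'jtdh'
j=6: skip
j=7: add 'f' → 'jtdhf'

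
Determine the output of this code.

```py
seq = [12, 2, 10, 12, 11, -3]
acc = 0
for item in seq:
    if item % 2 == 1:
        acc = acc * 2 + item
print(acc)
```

item=12: not odd
item=2: not odd
item=10: not odd
item=12: not odd
item=11: odd, acc = 0*2+11 = 11
item=-3: odd, acc = 11*2+(-3) = 19

19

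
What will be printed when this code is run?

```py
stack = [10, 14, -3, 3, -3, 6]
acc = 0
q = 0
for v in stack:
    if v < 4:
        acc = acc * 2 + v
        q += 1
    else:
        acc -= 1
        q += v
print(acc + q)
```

v=10: not <4, acc = 0-1 = -1; q=10
v=14: not <4, acc = (-1)-1 = -2; q=24
v=-3: <4, acc = (-2)*2+(-3) = -7; q=25
v=3: <4, acc = (-7)*2+3 = -11; q=26
v=-3: <4, acc = (-11)*2+(-3) = -25; q=27
v=6: not <4, acc = (-25)-1 = -26; q=33
acc+q = (-26)+33 = 7

7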